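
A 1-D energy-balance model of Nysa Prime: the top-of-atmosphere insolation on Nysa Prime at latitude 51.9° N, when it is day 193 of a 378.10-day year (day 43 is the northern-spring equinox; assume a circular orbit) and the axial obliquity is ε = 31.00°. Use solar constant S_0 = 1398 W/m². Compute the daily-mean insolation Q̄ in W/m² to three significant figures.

Q̄ ≈ 455 W/m²

Solar longitude: L_s = 360° × (193 − 43)/378.10 = 142.819°.
sin δ = sin 31.00° × sin 142.819° = 0.31125, so δ = +18.135°.
cos h₀ = −tan(+51.9°) tan(+18.135°) = -0.4177, h₀ = 2.0017 rad.
Bracket: h₀ sin ϕ sin δ + cos ϕ cos δ sin h₀ = 2.0017×0.78694×0.31125 + 0.61704×0.95033×0.90858 = 0.490287 + 0.532784 = 1.023071.
Q̄ = (S_0/π) × [bracket] = (1398/π) × 1.023071 = 455.3 W/m².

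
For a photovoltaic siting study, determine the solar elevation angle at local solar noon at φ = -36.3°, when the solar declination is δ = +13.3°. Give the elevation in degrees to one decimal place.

At local noon the hour angle is zero, so the zenith angle equals |φ − δ| = |-36.3° − (+13.300°)| = 49.600°.
Elevation = 90° − 49.600° = 40.4°.

40.4°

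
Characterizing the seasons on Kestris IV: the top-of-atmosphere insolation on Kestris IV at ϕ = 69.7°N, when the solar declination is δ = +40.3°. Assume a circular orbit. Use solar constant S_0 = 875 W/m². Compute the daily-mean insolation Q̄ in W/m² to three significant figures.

Q̄ ≈ 531 W/m²

cos h₀ = −tan(+69.7°) tan(+40.300°) = -2.2926 ≤ −1 ⇒ polar day, h₀ = π.
Bracket: h₀ sin ϕ sin δ + cos ϕ cos δ sin h₀ = 3.1416×0.93789×0.64679 + 0.34694×0.76267×0.00000 = 1.905751 + 0.000000 = 1.905751.
Q̄ = (S_0/π) × [bracket] = (875/π) × 1.905751 = 530.8 W/m².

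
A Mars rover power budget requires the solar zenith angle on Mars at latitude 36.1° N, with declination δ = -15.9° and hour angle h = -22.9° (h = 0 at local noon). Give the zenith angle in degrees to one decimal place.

cos θ_z = sin φ sin δ + cos φ cos δ cos h = -0.161416 + 0.715832 = 0.554416.
θ_z = arccos(0.554416) = 56.3°.

θ_z = 56.3°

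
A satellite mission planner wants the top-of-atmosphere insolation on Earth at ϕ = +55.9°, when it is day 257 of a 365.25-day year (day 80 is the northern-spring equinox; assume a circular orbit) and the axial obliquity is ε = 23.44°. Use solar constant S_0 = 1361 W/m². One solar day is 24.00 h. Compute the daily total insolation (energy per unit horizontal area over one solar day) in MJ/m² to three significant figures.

Solar longitude: L_s = 360° × (257 − 80)/365.25 = 174.456°.
sin δ = sin 23.44° × sin 174.456° = 0.03843, so δ = +2.203°.
cos h₀ = −tan(+55.9°) tan(+2.203°) = -0.0568, h₀ = 1.6276 rad.
Bracket: h₀ sin ϕ sin δ + cos ϕ cos δ sin h₀ = 1.6276×0.82806×0.03843 + 0.56064×0.99926×0.99839 = 0.051794 + 0.559323 = 0.611117.
Q̄ = (S_0/π) × [bracket] = (1361/π) × 0.611117 = 264.75 W/m².
Daily total = Q̄ × 24.00 h × 3600 s/h = 264.75 × 24.00 × 3600 / 10⁶ = 22.87 MJ/m².

22.9 MJ/m²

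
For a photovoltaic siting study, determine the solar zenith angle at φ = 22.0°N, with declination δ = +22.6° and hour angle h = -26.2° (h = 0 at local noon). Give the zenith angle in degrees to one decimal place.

θ_z = 24.2°

cos θ_z = sin φ sin δ + cos φ cos δ cos h = 0.143960 + 0.768040 = 0.912000.
θ_z = arccos(0.912000) = 24.2°.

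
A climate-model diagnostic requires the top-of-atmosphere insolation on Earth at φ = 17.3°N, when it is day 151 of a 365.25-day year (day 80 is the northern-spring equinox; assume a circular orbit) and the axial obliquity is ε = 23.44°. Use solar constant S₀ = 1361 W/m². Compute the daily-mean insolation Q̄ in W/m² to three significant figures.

Solar longitude: λ_s = 360° × (151 − 80)/365.25 = 69.979°.
sin δ = sin 23.44° × sin 69.979° = 0.37375, so δ = +21.947°.
cos H₀ = −tan(+17.3°) tan(+21.947°) = -0.1255, H₀ = 1.6966 rad.
Bracket: H₀ sin φ sin δ + cos φ cos δ sin H₀ = 1.6966×0.29737×0.37375 + 0.95476×0.92753×0.99209 = 0.188564 + 0.878564 = 1.067128.
Q̄ = (S₀/π) × [bracket] = (1361/π) × 1.067128 = 462.3 W/m².

Q̄ ≈ 462 W/m²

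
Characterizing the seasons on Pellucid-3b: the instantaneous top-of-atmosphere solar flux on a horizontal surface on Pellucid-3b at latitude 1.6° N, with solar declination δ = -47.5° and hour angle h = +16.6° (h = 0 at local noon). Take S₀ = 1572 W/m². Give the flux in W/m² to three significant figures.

cos θ_z = sin φ sin δ + cos φ cos δ cos h = -0.020586 + 0.647181 = 0.626595.
Flux = S₀ · cos θ_z = 1572 × 0.626595 = 985.0 W/m².

985 W/m²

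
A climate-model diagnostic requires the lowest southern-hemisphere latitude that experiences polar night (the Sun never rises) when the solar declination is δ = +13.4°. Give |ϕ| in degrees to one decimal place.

Polar night requires cos h₀ = −tan ϕ tan δ ≥ 1, i.e. tan ϕ tan δ ≤ −1.
The boundary is |tan ϕ| · |tan δ| = 1, so |ϕ| = 90° − |δ| = 90° − 13.4° = 76.6° in the southern hemisphere.

|ϕ| = 76.6°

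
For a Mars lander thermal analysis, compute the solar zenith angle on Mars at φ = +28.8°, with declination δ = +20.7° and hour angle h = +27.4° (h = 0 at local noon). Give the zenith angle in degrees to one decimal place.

θ_z = 26.1°

cos θ_z = sin φ sin δ + cos φ cos δ cos h = 0.170288 + 0.727774 = 0.898062.
θ_z = arccos(0.898062) = 26.1°.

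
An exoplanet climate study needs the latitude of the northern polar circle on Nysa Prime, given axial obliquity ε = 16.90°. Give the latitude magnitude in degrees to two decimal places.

73.10°

The polar circle is the lowest latitude that experiences at least one full rotation of continuous daylight at the northern-summer solstice; it lies at |ϕ| = 90° − ε = 90° − 16.90° = 73.10°.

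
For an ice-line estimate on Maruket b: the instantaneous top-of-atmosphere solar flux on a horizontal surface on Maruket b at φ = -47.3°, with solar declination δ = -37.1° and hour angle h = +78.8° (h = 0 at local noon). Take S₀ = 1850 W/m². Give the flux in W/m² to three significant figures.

1.01e+03 W/m²

cos θ_z = sin φ sin δ + cos φ cos δ cos h = 0.443306 + 0.105059 = 0.548365.
Flux = S₀ · cos θ_z = 1850 × 0.548365 = 1014 W/m².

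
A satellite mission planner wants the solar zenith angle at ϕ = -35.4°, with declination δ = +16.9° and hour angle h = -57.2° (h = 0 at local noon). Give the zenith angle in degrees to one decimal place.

θ_z = 75.3°

cos θ_z = sin ϕ sin δ + cos ϕ cos δ cos h = -0.168398 + 0.422492 = 0.254094.
θ_z = arccos(0.254094) = 75.3°.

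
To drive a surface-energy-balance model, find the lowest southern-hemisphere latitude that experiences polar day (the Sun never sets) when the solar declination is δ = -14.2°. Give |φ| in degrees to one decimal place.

|φ| = 75.8°

Polar day requires cos H₀ = −tan φ tan δ ≤ −1, i.e. tan φ tan δ ≥ 1.
The boundary is |tan φ| · |tan δ| = 1, so |φ| = 90° − |δ| = 90° − 14.2° = 75.8° in the southern hemisphere.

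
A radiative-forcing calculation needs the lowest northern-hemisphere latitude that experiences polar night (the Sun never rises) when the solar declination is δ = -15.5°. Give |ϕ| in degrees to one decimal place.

|ϕ| = 74.5°

Polar night requires cos h₀ = −tan ϕ tan δ ≥ 1, i.e. tan ϕ tan δ ≤ −1.
The boundary is |tan ϕ| · |tan δ| = 1, so |ϕ| = 90° − |δ| = 90° − 15.5° = 74.5° in the northern hemisphere.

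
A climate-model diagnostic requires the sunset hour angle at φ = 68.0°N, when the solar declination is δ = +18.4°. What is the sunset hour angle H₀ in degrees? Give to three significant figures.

H₀ = 145°

cos H₀ = −tan φ · tan δ = −tan(+68.0°) × tan(+18.400°) = -0.8234, so H₀ = 2.5381 rad = 145.42°.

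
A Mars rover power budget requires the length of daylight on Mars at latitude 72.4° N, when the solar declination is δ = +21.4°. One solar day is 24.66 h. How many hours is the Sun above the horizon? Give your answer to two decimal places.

24.66 h

Sunrise equation: cos H₀ = −tan φ · tan δ = -1.2354 ≤ −1, so the Sun never sets (polar day) and H₀ = π.
Daylight = 2H₀/(2π) × 24.66 h = (3.1416/π) × 24.66 = 24.66 h.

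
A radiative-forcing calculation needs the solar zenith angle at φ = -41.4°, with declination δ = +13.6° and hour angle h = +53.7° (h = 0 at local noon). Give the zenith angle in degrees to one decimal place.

cos θ_z = sin φ sin δ + cos φ cos δ cos h = -0.155502 + 0.431624 = 0.276122.
θ_z = arccos(0.276122) = 74.0°.

θ_z = 74.0°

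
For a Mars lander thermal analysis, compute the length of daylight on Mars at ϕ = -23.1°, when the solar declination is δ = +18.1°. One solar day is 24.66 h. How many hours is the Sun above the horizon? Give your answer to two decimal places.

cos h₀ = −tan ϕ · tan δ = −tan(-23.1°) × tan(+18.100°) = 0.1394, so h₀ = 1.4309 rad = 81.99°.
Daylight = 2h₀/(2π) × 24.66 h = (1.4309/π) × 24.66 = 11.23 h.

11.23 h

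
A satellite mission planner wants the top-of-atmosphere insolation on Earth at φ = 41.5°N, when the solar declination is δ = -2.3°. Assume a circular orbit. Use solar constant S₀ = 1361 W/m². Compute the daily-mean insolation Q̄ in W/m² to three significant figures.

Q̄ ≈ 306 W/m²

cos H₀ = −tan(+41.5°) tan(-2.300°) = 0.0355, H₀ = 1.5353 rad.
Bracket: H₀ sin φ sin δ + cos φ cos δ sin H₀ = 1.5353×0.66262×-0.04013 + 0.74896×0.99919×0.99937 = -0.040825 + 0.747882 = 0.707057.
Q̄ = (S₀/π) × [bracket] = (1361/π) × 0.707057 = 306.3 W/m².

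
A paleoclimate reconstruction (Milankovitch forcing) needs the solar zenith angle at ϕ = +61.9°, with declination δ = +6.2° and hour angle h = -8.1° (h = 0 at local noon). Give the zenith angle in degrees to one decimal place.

θ_z = 56.0°

cos θ_z = sin ϕ sin δ + cos ϕ cos δ cos h = 0.095269 + 0.463585 = 0.558854.
θ_z = arccos(0.558854) = 56.0°.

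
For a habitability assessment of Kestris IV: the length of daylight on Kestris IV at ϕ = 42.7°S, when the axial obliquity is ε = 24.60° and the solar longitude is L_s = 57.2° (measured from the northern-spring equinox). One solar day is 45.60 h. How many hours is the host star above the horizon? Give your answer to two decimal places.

Solar declination: sin δ = sin ε · sin L_s = sin 24.60° × sin 57.2° = 0.34991, so δ = +20.482°.
cos h₀ = −tan ϕ · tan δ = −tan(-42.7°) × tan(+20.482°) = 0.3447, so h₀ = 1.2189 rad = 69.84°.
Daylight = 2h₀/(2π) × 45.60 h = (1.2189/π) × 45.60 = 17.69 h.

17.69 h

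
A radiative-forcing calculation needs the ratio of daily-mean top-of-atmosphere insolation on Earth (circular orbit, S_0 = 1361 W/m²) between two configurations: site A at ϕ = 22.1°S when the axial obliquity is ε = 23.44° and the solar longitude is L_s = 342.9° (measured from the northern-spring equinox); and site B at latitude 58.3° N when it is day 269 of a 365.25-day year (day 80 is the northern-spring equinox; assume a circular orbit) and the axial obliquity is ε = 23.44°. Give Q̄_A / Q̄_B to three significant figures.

Q̄_A / Q̄_B ≈ 2.12

— Configuration A (ϕ=-22.1°):
Solar declination: sin δ = sin ε · sin L_s = sin 23.44° × sin 342.9° = -0.11697, so δ = -6.717°.
cos h₀ = −tan(-22.1°) tan(-6.717°) = -0.0478, h₀ = 1.6186 rad.
Bracket: h₀ sin ϕ sin δ + cos ϕ cos δ sin h₀ = 1.6186×-0.37622×-0.11697 + 0.92653×0.99314×0.99886 = 0.071229 + 0.919125 = 0.990354.
Q̄ = (S_0/π) × [bracket] = (1361/π) × 0.990354 = 429.04 W/m².
— Configuration B (ϕ=+58.3°):
Solar longitude: L_s = 360° × (269 − 80)/365.25 = 186.283°.
sin δ = sin 23.44° × sin 186.283° = -0.04354, so δ = -2.495°.
cos h₀ = −tan(+58.3°) tan(-2.495°) = 0.0706, h₀ = 1.5002 rad.
Bracket: h₀ sin ϕ sin δ + cos ϕ cos δ sin h₀ = 1.5002×0.85081×-0.04354 + 0.52547×0.99905×0.99751 = -0.055574 + 0.523664 = 0.468090.
Q̄ = (S_0/π) × [bracket] = (1361/π) × 0.468090 = 202.79 W/m².
Ratio Q̄_A / Q̄_B = 429.04 / 202.79 = 2.116.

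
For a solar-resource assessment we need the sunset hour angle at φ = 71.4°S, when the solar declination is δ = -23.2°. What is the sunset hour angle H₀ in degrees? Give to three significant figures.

H₀ = 180°

Sunrise equation: cos H₀ = −tan φ · tan δ = -1.2736 ≤ −1, so the Sun never sets (polar day) and H₀ = π.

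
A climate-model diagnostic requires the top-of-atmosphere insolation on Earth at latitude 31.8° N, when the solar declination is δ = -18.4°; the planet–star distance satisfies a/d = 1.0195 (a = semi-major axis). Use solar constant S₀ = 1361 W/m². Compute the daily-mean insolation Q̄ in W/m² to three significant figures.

cos H₀ = −tan(+31.8°) tan(-18.400°) = 0.2063, H₀ = 1.3630 rad.
Bracket: H₀ sin φ sin δ + cos φ cos δ sin H₀ = 1.3630×0.52696×-0.31565 + 0.84989×0.94888×0.97850 = -0.226715 + 0.789105 = 0.562390.
Inverse-square distance factor (a/d)² = 1.0195² = 1.039380.
Q̄ = (S₀/π) × 1.039380 × [bracket] = (1361/π) × 1.039380 × 0.562390 = 253.2 W/m².

Q̄ ≈ 253 W/m²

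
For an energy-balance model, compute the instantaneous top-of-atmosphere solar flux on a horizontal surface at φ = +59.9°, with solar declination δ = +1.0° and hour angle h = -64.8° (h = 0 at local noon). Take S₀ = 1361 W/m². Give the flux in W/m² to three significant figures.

cos θ_z = sin φ sin δ + cos φ cos δ cos h = 0.015099 + 0.213500 = 0.228599.
Flux = S₀ · cos θ_z = 1361 × 0.228599 = 311.1 W/m².

311 W/m²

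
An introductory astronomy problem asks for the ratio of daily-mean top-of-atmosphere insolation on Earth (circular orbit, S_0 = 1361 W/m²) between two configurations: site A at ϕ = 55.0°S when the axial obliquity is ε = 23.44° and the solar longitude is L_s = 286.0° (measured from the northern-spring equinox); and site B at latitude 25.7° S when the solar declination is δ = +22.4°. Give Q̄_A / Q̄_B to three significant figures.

— Configuration A (ϕ=-55.0°):
Solar declination: sin δ = sin ε · sin L_s = sin 23.44° × sin 286.0° = -0.38238, so δ = -22.481°.
cos h₀ = −tan(-55.0°) tan(-22.481°) = -0.5910, h₀ = 2.2031 rad.
Bracket: h₀ sin ϕ sin δ + cos ϕ cos δ sin h₀ = 2.2031×-0.81915×-0.38238 + 0.57358×0.92401×0.80667 = 0.690069 + 0.427530 = 1.117599.
Q̄ = (S_0/π) × [bracket] = (1361/π) × 1.117599 = 484.17 W/m².
— Configuration B (ϕ=-25.7°):
cos h₀ = −tan(-25.7°) tan(+22.400°) = 0.1984, h₀ = 1.3711 rad.
Bracket: h₀ sin ϕ sin δ + cos ϕ cos δ sin h₀ = 1.3711×-0.43366×0.38107 + 0.90108×0.92455×0.98013 = -0.226581 + 0.816540 = 0.589959.
Q̄ = (S_0/π) × [bracket] = (1361/π) × 0.589959 = 255.58 W/m².
Ratio Q̄_A / Q̄_B = 484.17 / 255.58 = 1.894.

Q̄_A / Q̄_B ≈ 1.89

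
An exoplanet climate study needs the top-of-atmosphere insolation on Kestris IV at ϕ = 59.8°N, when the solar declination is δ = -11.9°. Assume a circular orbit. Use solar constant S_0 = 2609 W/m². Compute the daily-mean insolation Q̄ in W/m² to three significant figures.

Q̄ ≈ 203 W/m²

cos h₀ = −tan(+59.8°) tan(-11.900°) = 0.3621, h₀ = 1.2003 rad.
Bracket: h₀ sin ϕ sin δ + cos ϕ cos δ sin h₀ = 1.2003×0.86427×-0.20620 + 0.50302×0.97851×0.93215 = -0.213908 + 0.458814 = 0.244906.
Q̄ = (S_0/π) × [bracket] = (2609/π) × 0.244906 = 203.4 W/m².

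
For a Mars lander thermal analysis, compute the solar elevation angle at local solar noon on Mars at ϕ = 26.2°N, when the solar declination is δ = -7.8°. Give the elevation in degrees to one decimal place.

At local noon the hour angle is zero, so the zenith angle equals |ϕ − δ| = |+26.2° − (-7.800°)| = 34.000°.
Elevation = 90° − 34.000° = 56.0°.

56.0°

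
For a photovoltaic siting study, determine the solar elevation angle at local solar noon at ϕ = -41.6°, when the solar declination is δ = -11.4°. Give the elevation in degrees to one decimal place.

At local noon the hour angle is zero, so the zenith angle equals |ϕ − δ| = |-41.6° − (-11.400°)| = 30.200°.
Elevation = 90° − 30.200° = 59.8°.

59.8°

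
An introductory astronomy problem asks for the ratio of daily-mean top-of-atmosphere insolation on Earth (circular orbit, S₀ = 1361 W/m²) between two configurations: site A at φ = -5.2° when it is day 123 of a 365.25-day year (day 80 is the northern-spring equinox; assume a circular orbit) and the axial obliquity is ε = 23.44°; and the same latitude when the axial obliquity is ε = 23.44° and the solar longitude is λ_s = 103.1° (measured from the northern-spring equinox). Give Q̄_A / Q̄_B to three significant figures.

— Configuration A (φ=-5.2°):
Solar longitude: λ_s = 360° × (123 − 80)/365.25 = 42.382°.
sin δ = sin 23.44° × sin 42.382° = 0.26814, so δ = +15.553°.
cos H₀ = −tan(-5.2°) tan(+15.553°) = 0.0253, H₀ = 1.5455 rad.
Bracket: H₀ sin φ sin δ + cos φ cos δ sin H₀ = 1.5455×-0.09063×0.26814 + 0.99588×0.96338×0.99968 = -0.037558 + 0.959104 = 0.921546.
Q̄ = (S₀/π) × [bracket] = (1361/π) × 0.921546 = 399.23 W/m².
— Configuration B (φ=-5.2°):
Solar declination: sin δ = sin ε · sin λ_s = sin 23.44° × sin 103.1° = 0.38744, so δ = +22.795°.
cos H₀ = −tan(-5.2°) tan(+22.795°) = 0.0382, H₀ = 1.5325 rad.
Bracket: H₀ sin φ sin δ + cos φ cos δ sin H₀ = 1.5325×-0.09063×0.38744 + 0.99588×0.92190×0.99927 = -0.053812 + 0.917432 = 0.863620.
Q̄ = (S₀/π) × [bracket] = (1361/π) × 0.863620 = 374.14 W/m².
Ratio Q̄_A / Q̄_B = 399.23 / 374.14 = 1.067.

Q̄_A / Q̄_B ≈ 1.07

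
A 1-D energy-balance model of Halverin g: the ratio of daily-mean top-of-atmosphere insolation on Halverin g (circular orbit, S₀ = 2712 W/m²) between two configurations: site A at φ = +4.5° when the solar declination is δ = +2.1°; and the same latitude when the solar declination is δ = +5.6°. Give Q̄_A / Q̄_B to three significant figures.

Q̄_A / Q̄_B ≈ 0.997

— Configuration A (φ=+4.5°):
cos H₀ = −tan(+4.5°) tan(+2.100°) = -0.0029, H₀ = 1.5737 rad.
Bracket: H₀ sin φ sin δ + cos φ cos δ sin H₀ = 1.5737×0.07846×0.03664 + 0.99692×0.99933×1.00000 = 0.004524 + 0.996252 = 1.000776.
Q̄ = (S₀/π) × [bracket] = (2712/π) × 1.000776 = 863.93 W/m².
— Configuration B (φ=+4.5°):
cos H₀ = −tan(+4.5°) tan(+5.600°) = -0.0077, H₀ = 1.5785 rad.
Bracket: H₀ sin φ sin δ + cos φ cos δ sin H₀ = 1.5785×0.07846×0.09758 + 0.99692×0.99523×0.99997 = 0.012085 + 0.992135 = 1.004220.
Q̄ = (S₀/π) × [bracket] = (2712/π) × 1.004220 = 866.90 W/m².
Ratio Q̄_A / Q̄_B = 863.93 / 866.90 = 0.9966.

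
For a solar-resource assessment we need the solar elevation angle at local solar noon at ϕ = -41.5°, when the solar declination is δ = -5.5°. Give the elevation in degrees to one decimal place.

At local noon the hour angle is zero, so the zenith angle equals |ϕ − δ| = |-41.5° − (-5.500°)| = 36.000°.
Elevation = 90° − 36.000° = 54.0°.

54.0°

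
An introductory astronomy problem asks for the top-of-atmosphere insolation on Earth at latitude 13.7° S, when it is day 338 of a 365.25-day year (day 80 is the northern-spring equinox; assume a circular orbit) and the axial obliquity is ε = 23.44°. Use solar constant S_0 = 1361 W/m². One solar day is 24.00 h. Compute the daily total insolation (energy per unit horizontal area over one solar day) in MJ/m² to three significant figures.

39.1 MJ/m²

Solar longitude: L_s = 360° × (338 − 80)/365.25 = 254.292°.
sin δ = sin 23.44° × sin 254.292° = -0.38293, so δ = -22.515°.
cos h₀ = −tan(-13.7°) tan(-22.515°) = -0.1011, h₀ = 1.6720 rad.
Bracket: h₀ sin ϕ sin δ + cos ϕ cos δ sin h₀ = 1.6720×-0.23684×-0.38293 + 0.97155×0.92378×0.99488 = 0.151639 + 0.892903 = 1.044542.
Q̄ = (S_0/π) × [bracket] = (1361/π) × 1.044542 = 452.52 W/m².
Daily total = Q̄ × 24.00 h × 3600 s/h = 452.52 × 24.00 × 3600 / 10⁶ = 39.10 MJ/m².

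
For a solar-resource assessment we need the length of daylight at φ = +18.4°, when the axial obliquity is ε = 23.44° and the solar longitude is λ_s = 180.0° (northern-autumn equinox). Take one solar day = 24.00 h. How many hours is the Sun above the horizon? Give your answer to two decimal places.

Solar declination: sin δ = sin ε · sin λ_s = sin 23.44° × sin 180.0° = 0.00000, so δ = +0.000°.
cos H₀ = −tan φ · tan δ = −tan(+18.4°) × tan(+0.000°) = -0.0000, so H₀ = 1.5708 rad = 90.00°.
Daylight = 2H₀/(2π) × 24.00 h = (1.5708/π) × 24.00 = 12.00 h.

12.00 h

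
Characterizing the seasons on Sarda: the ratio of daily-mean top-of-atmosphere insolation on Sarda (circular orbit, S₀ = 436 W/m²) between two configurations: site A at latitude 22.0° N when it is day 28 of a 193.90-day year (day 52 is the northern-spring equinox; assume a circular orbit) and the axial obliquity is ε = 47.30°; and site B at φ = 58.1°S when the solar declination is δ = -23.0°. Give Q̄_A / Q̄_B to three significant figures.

— Configuration A (φ=+22.0°):
Solar longitude: λ_s = 360° × (28 − 52)/193.90 = -44.559°, i.e. -44.559° + 360° = 315.441°.
sin δ = sin 47.30° × sin 315.441° = -0.51565, so δ = -31.041°.
cos H₀ = −tan(+22.0°) tan(-31.041°) = 0.2432, H₀ = 1.3252 rad.
Bracket: H₀ sin φ sin δ + cos φ cos δ sin H₀ = 1.3252×0.37461×-0.51565 + 0.92718×0.85680×0.96999 = -0.255986 + 0.770568 = 0.514582.
Q̄ = (S₀/π) × [bracket] = (436/π) × 0.514582 = 71.415 W/m².
— Configuration B (φ=-58.1°):
cos H₀ = −tan(-58.1°) tan(-23.000°) = -0.6819, H₀ = 2.3212 rad.
Bracket: H₀ sin φ sin δ + cos φ cos δ sin H₀ = 2.3212×-0.84897×-0.39073 + 0.52844×0.92050×0.73140 = 0.769984 + 0.355774 = 1.125758.
Q̄ = (S₀/π) × [bracket] = (436/π) × 1.125758 = 156.24 W/m².
Ratio Q̄_A / Q̄_B = 71.415 / 156.24 = 0.4571.

Q̄_A / Q̄_B ≈ 0.457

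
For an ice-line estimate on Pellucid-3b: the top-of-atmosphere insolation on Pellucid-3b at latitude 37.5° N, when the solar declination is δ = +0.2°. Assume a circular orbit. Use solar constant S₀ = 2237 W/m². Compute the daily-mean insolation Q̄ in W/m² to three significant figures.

cos H₀ = −tan(+37.5°) tan(+0.200°) = -0.0027, H₀ = 1.5735 rad.
Bracket: H₀ sin φ sin δ + cos φ cos δ sin H₀ = 1.5735×0.60876×0.00349 + 0.79335×0.99999×1.00000 = 0.003343 + 0.793342 = 0.796685.
Q̄ = (S₀/π) × [bracket] = (2237/π) × 0.796685 = 567.3 W/m².

Q̄ ≈ 567 W/m²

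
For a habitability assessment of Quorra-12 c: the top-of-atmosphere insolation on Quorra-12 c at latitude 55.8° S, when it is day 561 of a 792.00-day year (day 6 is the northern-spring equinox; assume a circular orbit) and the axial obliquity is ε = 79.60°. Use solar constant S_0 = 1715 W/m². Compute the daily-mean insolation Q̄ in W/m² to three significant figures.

Q̄ ≈ 1.33e+03 W/m²

Solar longitude: L_s = 360° × (561 − 6)/792.00 = 252.273°.
sin δ = sin 79.60° × sin 252.273° = -0.93687, so δ = -69.532°.
cos h₀ = −tan(-55.8°) tan(-69.532°) = -3.9423 ≤ −1 ⇒ polar day, h₀ = π.
Bracket: h₀ sin ϕ sin δ + cos ϕ cos δ sin h₀ = 3.1416×-0.82708×-0.93687 + 0.56208×0.34968×0.00000 = 2.434320 + 0.000000 = 2.434320.
Q̄ = (S_0/π) × [bracket] = (1715/π) × 2.434320 = 1329 W/m².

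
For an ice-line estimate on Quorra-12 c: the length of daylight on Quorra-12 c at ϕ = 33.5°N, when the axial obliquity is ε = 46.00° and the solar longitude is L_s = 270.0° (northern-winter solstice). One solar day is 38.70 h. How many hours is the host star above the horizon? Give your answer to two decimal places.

Solar declination: sin δ = sin ε · sin L_s = sin 46.00° × sin 270.0° = -0.71934, so δ = -46.000°.
cos h₀ = −tan ϕ · tan δ = −tan(+33.5°) × tan(-46.000°) = 0.6854, so h₀ = 0.8156 rad = 46.73°.
Daylight = 2h₀/(2π) × 38.70 h = (0.8156/π) × 38.70 = 10.05 h.

10.05 h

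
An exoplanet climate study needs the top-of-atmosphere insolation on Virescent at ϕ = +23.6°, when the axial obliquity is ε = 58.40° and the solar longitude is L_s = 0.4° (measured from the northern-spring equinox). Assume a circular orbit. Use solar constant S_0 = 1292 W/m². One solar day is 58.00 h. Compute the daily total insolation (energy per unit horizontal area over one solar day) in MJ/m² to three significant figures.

Solar declination: sin δ = sin ε · sin L_s = sin 58.40° × sin 0.4° = 0.00595, so δ = +0.341°.
cos h₀ = −tan(+23.6°) tan(+0.341°) = -0.0026, h₀ = 1.5734 rad.
Bracket: h₀ sin ϕ sin δ + cos ϕ cos δ sin h₀ = 1.5734×0.40035×0.00595 + 0.91636×0.99998×1.00000 = 0.003748 + 0.916342 = 0.920090.
Q̄ = (S_0/π) × [bracket] = (1292/π) × 0.920090 = 378.39 W/m².
Daily total = Q̄ × 58.00 h × 3600 s/h = 378.39 × 58.00 × 3600 / 10⁶ = 79.01 MJ/m².

79.0 MJ/m²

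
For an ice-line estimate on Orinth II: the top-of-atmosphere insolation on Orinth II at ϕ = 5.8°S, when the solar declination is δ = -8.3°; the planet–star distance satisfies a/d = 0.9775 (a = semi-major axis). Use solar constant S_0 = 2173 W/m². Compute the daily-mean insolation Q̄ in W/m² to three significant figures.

Q̄ ≈ 666 W/m²

cos h₀ = −tan(-5.8°) tan(-8.300°) = -0.0148, h₀ = 1.5856 rad.
Bracket: h₀ sin ϕ sin δ + cos ϕ cos δ sin h₀ = 1.5856×-0.10106×-0.14436 + 0.99488×0.98953×0.99989 = 0.023132 + 0.984355 = 1.007487.
Inverse-square distance factor (a/d)² = 0.9775² = 0.955506.
Q̄ = (S_0/π) × 0.955506 × [bracket] = (2173/π) × 0.955506 × 1.007487 = 665.9 W/m².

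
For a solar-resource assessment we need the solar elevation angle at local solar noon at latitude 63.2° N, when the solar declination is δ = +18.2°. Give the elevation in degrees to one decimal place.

45.0°

At local noon the hour angle is zero, so the zenith angle equals |φ − δ| = |+63.2° − (+18.200°)| = 45.000°.
Elevation = 90° − 45.000° = 45.0°.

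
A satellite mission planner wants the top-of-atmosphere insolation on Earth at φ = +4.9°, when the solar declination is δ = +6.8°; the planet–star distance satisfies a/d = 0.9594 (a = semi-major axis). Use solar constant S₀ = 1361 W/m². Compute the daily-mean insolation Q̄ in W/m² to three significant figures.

cos H₀ = −tan(+4.9°) tan(+6.800°) = -0.0102, H₀ = 1.5810 rad.
Bracket: H₀ sin φ sin δ + cos φ cos δ sin H₀ = 1.5810×0.08542×0.11840 + 0.99635×0.99297×0.99995 = 0.015990 + 0.989296 = 1.005286.
Inverse-square distance factor (a/d)² = 0.9594² = 0.920448.
Q̄ = (S₀/π) × 0.920448 × [bracket] = (1361/π) × 0.920448 × 1.005286 = 400.9 W/m².

Q̄ ≈ 401 W/m²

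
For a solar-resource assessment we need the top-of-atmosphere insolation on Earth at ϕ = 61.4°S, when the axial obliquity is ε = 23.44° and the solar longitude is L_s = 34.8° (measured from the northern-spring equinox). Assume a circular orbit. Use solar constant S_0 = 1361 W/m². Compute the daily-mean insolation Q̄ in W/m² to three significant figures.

Q̄ ≈ 85.1 W/m²

Solar declination: sin δ = sin ε · sin L_s = sin 23.44° × sin 34.8° = 0.22702, so δ = +13.122°.
cos h₀ = −tan(-61.4°) tan(+13.122°) = 0.4276, h₀ = 1.1290 rad.
Bracket: h₀ sin ϕ sin δ + cos ϕ cos δ sin h₀ = 1.1290×-0.87798×0.22702 + 0.47869×0.97389×0.90399 = -0.225031 + 0.421432 = 0.196401.
Q̄ = (S_0/π) × [bracket] = (1361/π) × 0.196401 = 85.08 W/m².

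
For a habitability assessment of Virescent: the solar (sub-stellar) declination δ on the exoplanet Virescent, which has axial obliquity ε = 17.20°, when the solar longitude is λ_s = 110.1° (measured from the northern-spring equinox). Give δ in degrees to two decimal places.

sin δ = sin ε · sin λ_s = sin 17.20° × sin 110.1° = 0.277698.
δ = arcsin(0.277698) = +16.12°.

δ = +16.12°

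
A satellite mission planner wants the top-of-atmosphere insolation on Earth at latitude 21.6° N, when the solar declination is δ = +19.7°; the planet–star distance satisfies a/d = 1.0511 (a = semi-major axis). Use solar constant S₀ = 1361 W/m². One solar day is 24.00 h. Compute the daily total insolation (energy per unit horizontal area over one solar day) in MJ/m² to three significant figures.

cos H₀ = −tan(+21.6°) tan(+19.700°) = -0.1418, H₀ = 1.7130 rad.
Bracket: H₀ sin φ sin δ + cos φ cos δ sin H₀ = 1.7130×0.36812×0.33710 + 0.92978×0.94147×0.98990 = 0.212572 + 0.866519 = 1.079091.
Inverse-square distance factor (a/d)² = 1.0511² = 1.104811.
Q̄ = (S₀/π) × 1.104811 × [bracket] = (1361/π) × 1.104811 × 1.079091 = 516.48 W/m².
Daily total = Q̄ × 24.00 h × 3600 s/h = 516.48 × 24.00 × 3600 / 10⁶ = 44.62 MJ/m².

44.6 MJ/m²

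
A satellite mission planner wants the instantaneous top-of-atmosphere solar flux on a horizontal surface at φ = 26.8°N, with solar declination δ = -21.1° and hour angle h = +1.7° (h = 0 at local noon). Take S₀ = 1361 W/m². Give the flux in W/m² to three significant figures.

cos θ_z = sin φ sin δ + cos φ cos δ cos h = -0.162314 + 0.832375 = 0.670061.
Flux = S₀ · cos θ_z = 1361 × 0.670061 = 912.0 W/m².

912 W/m²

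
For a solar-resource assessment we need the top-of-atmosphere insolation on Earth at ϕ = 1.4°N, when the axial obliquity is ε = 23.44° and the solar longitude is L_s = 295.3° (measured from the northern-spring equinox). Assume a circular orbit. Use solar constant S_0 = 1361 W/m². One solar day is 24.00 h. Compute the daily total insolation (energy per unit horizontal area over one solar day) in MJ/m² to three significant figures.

34.4 MJ/m²

Solar declination: sin δ = sin ε · sin L_s = sin 23.44° × sin 295.3° = -0.35963, so δ = -21.078°.
cos h₀ = −tan(+1.4°) tan(-21.078°) = 0.0094, h₀ = 1.5614 rad.
Bracket: h₀ sin ϕ sin δ + cos ϕ cos δ sin h₀ = 1.5614×0.02443×-0.35963 + 0.99970×0.93309×0.99996 = -0.013718 + 0.932773 = 0.919055.
Q̄ = (S_0/π) × [bracket] = (1361/π) × 0.919055 = 398.15 W/m².
Daily total = Q̄ × 24.00 h × 3600 s/h = 398.15 × 24.00 × 3600 / 10⁶ = 34.40 MJ/m².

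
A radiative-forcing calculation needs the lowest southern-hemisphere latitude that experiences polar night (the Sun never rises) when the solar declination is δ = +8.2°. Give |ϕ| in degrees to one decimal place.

|ϕ| = 81.8°

Polar night requires cos h₀ = −tan ϕ tan δ ≥ 1, i.e. tan ϕ tan δ ≤ −1.
The boundary is |tan ϕ| · |tan δ| = 1, so |ϕ| = 90° − |δ| = 90° − 8.2° = 81.8° in the southern hemisphere.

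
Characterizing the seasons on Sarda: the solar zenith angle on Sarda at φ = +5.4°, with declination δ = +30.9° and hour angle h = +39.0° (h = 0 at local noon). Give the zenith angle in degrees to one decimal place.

θ_z = 44.6°

cos θ_z = sin φ sin δ + cos φ cos δ cos h = 0.048329 + 0.663882 = 0.712211.
θ_z = arccos(0.712211) = 44.6°.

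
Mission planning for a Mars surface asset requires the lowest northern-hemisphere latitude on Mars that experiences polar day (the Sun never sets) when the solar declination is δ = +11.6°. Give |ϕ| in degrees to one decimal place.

Polar day requires cos h₀ = −tan ϕ tan δ ≤ −1, i.e. tan ϕ tan δ ≥ 1.
The boundary is |tan ϕ| · |tan δ| = 1, so |ϕ| = 90° − |δ| = 90° − 11.6° = 78.4° in the northern hemisphere.

|ϕ| = 78.4°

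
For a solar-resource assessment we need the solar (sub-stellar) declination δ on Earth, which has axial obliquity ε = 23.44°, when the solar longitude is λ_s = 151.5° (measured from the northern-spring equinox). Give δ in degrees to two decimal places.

δ = +10.94°

sin δ = sin ε · sin λ_s = sin 23.44° × sin 151.5° = 0.189808.
δ = arcsin(0.189808) = +10.94°.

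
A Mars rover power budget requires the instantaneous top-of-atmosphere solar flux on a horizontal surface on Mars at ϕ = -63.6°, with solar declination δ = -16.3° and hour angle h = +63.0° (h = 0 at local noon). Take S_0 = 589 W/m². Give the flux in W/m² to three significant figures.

cos θ_z = sin ϕ sin δ + cos ϕ cos δ cos h = 0.251396 + 0.193746 = 0.445142.
Flux = S_0 · cos θ_z = 589 × 0.445142 = 262.2 W/m².

262 W/m²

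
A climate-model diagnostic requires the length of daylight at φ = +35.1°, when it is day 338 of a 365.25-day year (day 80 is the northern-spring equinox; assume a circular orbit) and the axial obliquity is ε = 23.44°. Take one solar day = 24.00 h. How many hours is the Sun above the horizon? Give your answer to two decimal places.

Solar longitude: λ_s = 360° × (338 − 80)/365.25 = 254.292°.
sin δ = sin 23.44° × sin 254.292° = -0.38293, so δ = -22.515°.
cos H₀ = −tan φ · tan δ = −tan(+35.1°) × tan(-22.515°) = 0.2913, so H₀ = 1.2752 rad = 73.06°.
Daylight = 2H₀/(2π) × 24.00 h = (1.2752/π) × 24.00 = 9.74 h.

9.74 h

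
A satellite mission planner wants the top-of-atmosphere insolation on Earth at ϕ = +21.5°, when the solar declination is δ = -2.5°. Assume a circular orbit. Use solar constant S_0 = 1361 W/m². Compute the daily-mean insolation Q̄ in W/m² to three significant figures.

cos h₀ = −tan(+21.5°) tan(-2.500°) = 0.0172, h₀ = 1.5536 rad.
Bracket: h₀ sin ϕ sin δ + cos ϕ cos δ sin h₀ = 1.5536×0.36650×-0.04362 + 0.93042×0.99905×0.99985 = -0.024837 + 0.929397 = 0.904560.
Q̄ = (S_0/π) × [bracket] = (1361/π) × 0.904560 = 391.9 W/m².

Q̄ ≈ 392 W/m²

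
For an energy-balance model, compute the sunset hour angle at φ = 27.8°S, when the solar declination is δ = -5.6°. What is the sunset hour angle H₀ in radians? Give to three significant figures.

H₀ = 1.62 rad

cos H₀ = −tan φ · tan δ = −tan(-27.8°) × tan(-5.600°) = -0.0517, so H₀ = 1.6225 rad = 92.96°.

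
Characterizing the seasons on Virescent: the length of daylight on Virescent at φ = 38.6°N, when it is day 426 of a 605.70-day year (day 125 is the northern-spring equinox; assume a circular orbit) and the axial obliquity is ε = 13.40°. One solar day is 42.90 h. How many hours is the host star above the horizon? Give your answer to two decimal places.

21.50 h

Solar longitude: λ_s = 360° × (426 − 125)/605.70 = 178.900°.
sin δ = sin 13.40° × sin 178.900° = 0.00445, so δ = +0.255°.
cos H₀ = −tan φ · tan δ = −tan(+38.6°) × tan(+0.255°) = -0.0036, so H₀ = 1.5743 rad = 90.20°.
Daylight = 2H₀/(2π) × 42.90 h = (1.5743/π) × 42.90 = 21.50 h.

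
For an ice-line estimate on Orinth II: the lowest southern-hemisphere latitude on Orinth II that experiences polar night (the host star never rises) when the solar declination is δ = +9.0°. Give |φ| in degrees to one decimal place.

Polar night requires cos H₀ = −tan φ tan δ ≥ 1, i.e. tan φ tan δ ≤ −1.
The boundary is |tan φ| · |tan δ| = 1, so |φ| = 90° − |δ| = 90° − 9.0° = 81.0° in the southern hemisphere.

|φ| = 81.0°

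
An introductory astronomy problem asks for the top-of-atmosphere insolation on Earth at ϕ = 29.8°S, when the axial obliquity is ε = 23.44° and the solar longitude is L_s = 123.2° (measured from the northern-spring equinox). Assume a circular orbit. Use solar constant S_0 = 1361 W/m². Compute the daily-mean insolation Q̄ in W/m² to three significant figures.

Solar declination: sin δ = sin ε · sin L_s = sin 23.44° × sin 123.2° = 0.33286, so δ = +19.442°.
cos h₀ = −tan(-29.8°) tan(+19.442°) = 0.2022, h₀ = 1.3672 rad.
Bracket: h₀ sin ϕ sin δ + cos ϕ cos δ sin h₀ = 1.3672×-0.49697×0.33286 + 0.86777×0.94298×0.97935 = -0.226164 + 0.801392 = 0.575228.
Q̄ = (S_0/π) × [bracket] = (1361/π) × 0.575228 = 249.2 W/m².

Q̄ ≈ 249 W/m²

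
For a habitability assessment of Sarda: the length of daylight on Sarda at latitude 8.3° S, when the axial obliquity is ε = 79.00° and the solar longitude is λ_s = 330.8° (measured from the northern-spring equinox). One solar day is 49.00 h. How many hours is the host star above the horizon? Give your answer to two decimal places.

Solar declination: sin δ = sin ε · sin λ_s = sin 79.00° × sin 330.8° = -0.47890, so δ = -28.613°.
cos H₀ = −tan φ · tan δ = −tan(-8.3°) × tan(-28.613°) = -0.0796, so H₀ = 1.6505 rad = 94.56°.
Daylight = 2H₀/(2π) × 49.00 h = (1.6505/π) × 49.00 = 25.74 h.

25.74 h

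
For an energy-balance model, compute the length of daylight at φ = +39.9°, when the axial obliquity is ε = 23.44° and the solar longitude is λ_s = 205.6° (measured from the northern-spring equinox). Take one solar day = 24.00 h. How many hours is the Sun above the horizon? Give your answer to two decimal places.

Solar declination: sin δ = sin ε · sin λ_s = sin 23.44° × sin 205.6° = -0.17188, so δ = -9.897°.
cos H₀ = −tan φ · tan δ = −tan(+39.9°) × tan(-9.897°) = 0.1459, so H₀ = 1.4244 rad = 81.61°.
Daylight = 2H₀/(2π) × 24.00 h = (1.4244/π) × 24.00 = 10.88 h.

10.88 h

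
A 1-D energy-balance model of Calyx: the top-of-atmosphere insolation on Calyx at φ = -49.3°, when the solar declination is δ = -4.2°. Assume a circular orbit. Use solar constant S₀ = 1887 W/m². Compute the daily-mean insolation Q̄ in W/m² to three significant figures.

Q̄ ≈ 444 W/m²

cos H₀ = −tan(-49.3°) tan(-4.200°) = -0.0854, H₀ = 1.6563 rad.
Bracket: H₀ sin φ sin δ + cos φ cos δ sin H₀ = 1.6563×-0.75813×-0.07324 + 0.65210×0.99731×0.99635 = 0.091967 + 0.647972 = 0.739939.
Q̄ = (S₀/π) × [bracket] = (1887/π) × 0.739939 = 444.4 W/m².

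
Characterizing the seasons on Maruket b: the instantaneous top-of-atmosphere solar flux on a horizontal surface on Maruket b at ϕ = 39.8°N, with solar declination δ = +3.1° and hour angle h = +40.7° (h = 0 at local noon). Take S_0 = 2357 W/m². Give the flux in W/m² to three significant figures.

cos θ_z = sin ϕ sin δ + cos ϕ cos δ cos h = 0.034616 + 0.581610 = 0.616226.
Flux = S_0 · cos θ_z = 2357 × 0.616226 = 1452 W/m².

1.45e+03 W/m²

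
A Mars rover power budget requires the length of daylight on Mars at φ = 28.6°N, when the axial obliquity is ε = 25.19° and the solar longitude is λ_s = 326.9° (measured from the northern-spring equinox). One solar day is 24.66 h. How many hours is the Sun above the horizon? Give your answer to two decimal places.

Solar declination: sin δ = sin ε · sin λ_s = sin 25.19° × sin 326.9° = -0.23243, so δ = -13.440°.
cos H₀ = −tan φ · tan δ = −tan(+28.6°) × tan(-13.440°) = 0.1303, so H₀ = 1.4401 rad = 82.51°.
Daylight = 2H₀/(2π) × 24.66 h = (1.4401/π) × 24.66 = 11.30 h.

11.30 h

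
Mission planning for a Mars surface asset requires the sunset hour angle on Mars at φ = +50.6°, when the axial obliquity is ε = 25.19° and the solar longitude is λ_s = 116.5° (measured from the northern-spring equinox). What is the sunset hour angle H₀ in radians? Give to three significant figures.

H₀ = 2.10 rad

Solar declination: sin δ = sin ε · sin λ_s = sin 25.19° × sin 116.5° = 0.38090, so δ = +22.390°.
cos H₀ = −tan φ · tan δ = −tan(+50.6°) × tan(+22.390°) = -0.5015, so H₀ = 2.0962 rad = 120.10°.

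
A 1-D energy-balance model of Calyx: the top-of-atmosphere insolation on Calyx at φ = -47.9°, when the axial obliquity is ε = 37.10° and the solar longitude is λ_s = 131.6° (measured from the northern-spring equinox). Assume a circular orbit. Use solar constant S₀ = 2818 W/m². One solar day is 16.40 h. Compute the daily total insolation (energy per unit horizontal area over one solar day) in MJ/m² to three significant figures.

Solar declination: sin δ = sin ε · sin λ_s = sin 37.10° × sin 131.6° = 0.45108, so δ = +26.813°.
cos H₀ = −tan(-47.9°) tan(+26.813°) = 0.5594, H₀ = 0.9772 rad.
Bracket: H₀ sin φ sin δ + cos φ cos δ sin H₀ = 0.9772×-0.74198×0.45108 + 0.67043×0.89248×0.82893 = -0.327061 + 0.495986 = 0.168925.
Q̄ = (S₀/π) × [bracket] = (2818/π) × 0.168925 = 151.53 W/m².
Daily total = Q̄ × 16.40 h × 3600 s/h = 151.53 × 16.40 × 3600 / 10⁶ = 8.946 MJ/m².

8.95 MJ/m²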